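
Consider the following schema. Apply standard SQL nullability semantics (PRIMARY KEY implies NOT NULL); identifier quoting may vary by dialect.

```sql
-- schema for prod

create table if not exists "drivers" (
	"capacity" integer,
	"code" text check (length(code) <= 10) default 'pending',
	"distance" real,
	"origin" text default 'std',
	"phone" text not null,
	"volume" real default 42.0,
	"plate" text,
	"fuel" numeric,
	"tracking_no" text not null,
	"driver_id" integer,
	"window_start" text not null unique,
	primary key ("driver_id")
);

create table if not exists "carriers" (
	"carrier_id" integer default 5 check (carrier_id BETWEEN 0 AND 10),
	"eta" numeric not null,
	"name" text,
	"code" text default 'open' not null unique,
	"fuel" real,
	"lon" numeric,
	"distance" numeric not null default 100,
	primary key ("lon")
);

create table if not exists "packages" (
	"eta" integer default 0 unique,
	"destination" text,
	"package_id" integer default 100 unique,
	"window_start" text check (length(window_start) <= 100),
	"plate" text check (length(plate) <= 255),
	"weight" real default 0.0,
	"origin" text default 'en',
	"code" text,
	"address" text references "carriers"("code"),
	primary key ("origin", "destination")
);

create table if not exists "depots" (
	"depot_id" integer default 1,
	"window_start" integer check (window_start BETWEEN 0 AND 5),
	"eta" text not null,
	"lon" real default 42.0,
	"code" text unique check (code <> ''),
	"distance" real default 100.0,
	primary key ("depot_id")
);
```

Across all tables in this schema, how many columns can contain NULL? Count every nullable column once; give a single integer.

drivers: 7 nullable (capacity, code, distance, origin, volume, plate, fuel — PK (driver_id) and explicit NOT NULL columns excluded).
carriers: 3 nullable (carrier_id, name, fuel — PK (lon) and explicit NOT NULL columns excluded).
packages: 7 nullable (eta, package_id, window_start, plate, weight, code, address — PK (origin, destination) and explicit NOT NULL columns excluded).
depots: 4 nullable (window_start, lon, code, distance — PK (depot_id) and explicit NOT NULL columns excluded).
Total: 7 + 3 + 7 + 4 = 21.

21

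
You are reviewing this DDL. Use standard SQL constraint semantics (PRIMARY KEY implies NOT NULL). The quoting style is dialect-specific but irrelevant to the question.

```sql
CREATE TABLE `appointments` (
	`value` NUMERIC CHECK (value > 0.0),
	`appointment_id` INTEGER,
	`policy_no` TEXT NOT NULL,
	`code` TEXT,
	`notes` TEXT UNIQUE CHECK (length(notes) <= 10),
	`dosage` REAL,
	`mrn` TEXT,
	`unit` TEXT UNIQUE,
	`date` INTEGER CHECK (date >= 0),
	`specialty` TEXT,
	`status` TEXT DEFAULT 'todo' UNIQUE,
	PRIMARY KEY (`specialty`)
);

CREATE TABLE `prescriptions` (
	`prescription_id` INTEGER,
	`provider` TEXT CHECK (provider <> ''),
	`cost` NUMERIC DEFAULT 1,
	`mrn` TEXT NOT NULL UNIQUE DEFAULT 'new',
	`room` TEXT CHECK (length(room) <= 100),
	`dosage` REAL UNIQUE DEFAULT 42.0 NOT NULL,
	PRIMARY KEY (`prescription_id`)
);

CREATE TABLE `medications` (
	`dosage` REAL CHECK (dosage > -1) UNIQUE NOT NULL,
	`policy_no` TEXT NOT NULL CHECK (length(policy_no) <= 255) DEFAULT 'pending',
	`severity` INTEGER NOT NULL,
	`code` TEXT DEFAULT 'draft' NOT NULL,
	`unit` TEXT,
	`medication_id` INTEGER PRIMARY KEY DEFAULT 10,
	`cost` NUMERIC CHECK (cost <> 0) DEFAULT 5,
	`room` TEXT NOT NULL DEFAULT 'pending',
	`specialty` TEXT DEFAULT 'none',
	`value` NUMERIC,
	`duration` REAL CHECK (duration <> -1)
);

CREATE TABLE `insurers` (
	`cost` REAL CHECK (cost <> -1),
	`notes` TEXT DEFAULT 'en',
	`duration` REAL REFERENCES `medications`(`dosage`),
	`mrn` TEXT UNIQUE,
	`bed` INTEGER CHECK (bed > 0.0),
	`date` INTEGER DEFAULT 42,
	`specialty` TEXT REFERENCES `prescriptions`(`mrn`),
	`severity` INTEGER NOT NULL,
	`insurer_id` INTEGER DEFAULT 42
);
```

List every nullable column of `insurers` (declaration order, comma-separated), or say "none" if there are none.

cost, notes, duration, mrn, bed, date, specialty, insurer_id

- cost: CHECK does not forbid NULL (a CHECK constraint passes when its expression is NULL) → nullable.
- notes: DEFAULT only fills an omitted column; an explicit NULL is still allowed → nullable.
- duration: a foreign key column may be NULL unless separately constrained → nullable.
- mrn: UNIQUE does not imply NOT NULL → nullable.
- bed: CHECK does not forbid NULL (a CHECK constraint passes when its expression is NULL) → nullable.
- date: DEFAULT only fills an omitted column; an explicit NULL is still allowed → nullable.
- specialty: a foreign key column may be NULL unless separately constrained → nullable.
- severity: declared NOT NULL → not nullable.
- insurer_id: DEFAULT only fills an omitted column; an explicit NULL is still allowed → nullable.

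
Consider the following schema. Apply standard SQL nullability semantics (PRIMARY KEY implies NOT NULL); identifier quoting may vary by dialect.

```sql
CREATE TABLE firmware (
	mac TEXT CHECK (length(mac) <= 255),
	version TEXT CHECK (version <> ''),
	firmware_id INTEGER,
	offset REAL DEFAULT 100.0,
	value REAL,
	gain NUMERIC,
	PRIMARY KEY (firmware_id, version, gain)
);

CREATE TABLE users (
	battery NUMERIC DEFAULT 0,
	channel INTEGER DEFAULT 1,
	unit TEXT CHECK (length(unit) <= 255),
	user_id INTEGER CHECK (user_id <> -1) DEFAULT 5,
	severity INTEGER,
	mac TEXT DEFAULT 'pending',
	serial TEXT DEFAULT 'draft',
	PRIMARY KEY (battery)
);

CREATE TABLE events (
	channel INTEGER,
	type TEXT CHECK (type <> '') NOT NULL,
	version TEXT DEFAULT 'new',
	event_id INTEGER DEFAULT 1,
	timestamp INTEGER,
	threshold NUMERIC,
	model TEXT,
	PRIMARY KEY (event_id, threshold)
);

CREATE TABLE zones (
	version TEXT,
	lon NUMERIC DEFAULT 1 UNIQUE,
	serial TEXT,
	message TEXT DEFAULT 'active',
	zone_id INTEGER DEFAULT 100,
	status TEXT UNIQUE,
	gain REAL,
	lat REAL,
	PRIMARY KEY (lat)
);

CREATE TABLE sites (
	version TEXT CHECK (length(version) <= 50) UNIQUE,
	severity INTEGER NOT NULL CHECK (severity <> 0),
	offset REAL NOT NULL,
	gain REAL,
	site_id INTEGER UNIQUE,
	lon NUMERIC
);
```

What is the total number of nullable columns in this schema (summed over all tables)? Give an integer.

firmware: 3 nullable (mac, offset, value — PK (firmware_id, version, gain) and explicit NOT NULL columns excluded).
users: 6 nullable (channel, unit, user_id, severity, mac, serial — PK (battery) and explicit NOT NULL columns excluded).
events: 4 nullable (channel, version, timestamp, model — PK (event_id, threshold) and explicit NOT NULL columns excluded).
zones: 7 nullable (version, lon, serial, message, zone_id, status, gain — PK (lat) and explicit NOT NULL columns excluded).
sites: 4 nullable (version, gain, site_id, lon — PK none and explicit NOT NULL columns excluded).
Total: 3 + 6 + 4 + 7 + 4 = 24.

24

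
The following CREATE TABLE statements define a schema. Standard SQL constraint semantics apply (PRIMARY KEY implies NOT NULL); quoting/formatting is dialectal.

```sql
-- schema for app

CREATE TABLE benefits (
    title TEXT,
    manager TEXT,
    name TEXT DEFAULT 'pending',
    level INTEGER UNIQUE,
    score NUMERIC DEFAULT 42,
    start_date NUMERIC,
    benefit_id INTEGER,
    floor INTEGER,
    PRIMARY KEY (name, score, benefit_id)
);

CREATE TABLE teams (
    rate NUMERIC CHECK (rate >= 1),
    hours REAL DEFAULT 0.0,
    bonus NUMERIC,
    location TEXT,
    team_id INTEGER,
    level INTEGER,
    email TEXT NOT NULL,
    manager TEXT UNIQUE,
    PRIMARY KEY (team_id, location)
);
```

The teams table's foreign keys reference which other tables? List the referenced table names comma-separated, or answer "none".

No column in teams has a REFERENCES clause.

none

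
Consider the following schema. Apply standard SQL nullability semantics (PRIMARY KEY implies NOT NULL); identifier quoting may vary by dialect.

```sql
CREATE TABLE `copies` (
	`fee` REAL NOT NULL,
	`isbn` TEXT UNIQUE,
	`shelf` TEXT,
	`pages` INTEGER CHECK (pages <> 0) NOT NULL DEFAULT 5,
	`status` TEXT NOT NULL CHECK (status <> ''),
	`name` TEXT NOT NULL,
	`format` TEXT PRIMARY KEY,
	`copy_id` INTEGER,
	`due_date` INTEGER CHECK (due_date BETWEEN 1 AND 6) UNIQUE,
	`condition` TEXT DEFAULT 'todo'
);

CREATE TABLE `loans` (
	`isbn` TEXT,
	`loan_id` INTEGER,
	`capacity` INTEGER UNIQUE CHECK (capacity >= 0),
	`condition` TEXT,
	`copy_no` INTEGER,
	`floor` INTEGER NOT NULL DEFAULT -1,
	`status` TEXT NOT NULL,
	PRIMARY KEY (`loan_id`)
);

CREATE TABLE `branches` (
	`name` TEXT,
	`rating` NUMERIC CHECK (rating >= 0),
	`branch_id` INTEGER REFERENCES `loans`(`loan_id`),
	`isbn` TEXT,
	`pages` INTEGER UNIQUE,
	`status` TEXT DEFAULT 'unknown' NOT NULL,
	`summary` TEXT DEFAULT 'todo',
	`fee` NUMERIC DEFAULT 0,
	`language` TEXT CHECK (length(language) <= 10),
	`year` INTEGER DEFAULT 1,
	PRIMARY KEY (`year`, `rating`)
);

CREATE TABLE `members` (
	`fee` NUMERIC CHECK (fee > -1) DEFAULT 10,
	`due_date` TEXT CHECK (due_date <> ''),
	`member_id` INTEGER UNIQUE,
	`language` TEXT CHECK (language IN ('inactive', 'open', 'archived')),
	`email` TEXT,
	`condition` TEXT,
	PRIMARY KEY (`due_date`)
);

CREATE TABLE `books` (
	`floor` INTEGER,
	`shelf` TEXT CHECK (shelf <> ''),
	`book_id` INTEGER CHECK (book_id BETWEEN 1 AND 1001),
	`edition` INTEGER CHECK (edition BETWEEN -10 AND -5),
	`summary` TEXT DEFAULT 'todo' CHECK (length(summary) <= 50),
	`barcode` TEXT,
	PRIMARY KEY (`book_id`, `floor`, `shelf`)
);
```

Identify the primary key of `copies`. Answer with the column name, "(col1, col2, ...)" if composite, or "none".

format is declared PRIMARY KEY inline on the column.

format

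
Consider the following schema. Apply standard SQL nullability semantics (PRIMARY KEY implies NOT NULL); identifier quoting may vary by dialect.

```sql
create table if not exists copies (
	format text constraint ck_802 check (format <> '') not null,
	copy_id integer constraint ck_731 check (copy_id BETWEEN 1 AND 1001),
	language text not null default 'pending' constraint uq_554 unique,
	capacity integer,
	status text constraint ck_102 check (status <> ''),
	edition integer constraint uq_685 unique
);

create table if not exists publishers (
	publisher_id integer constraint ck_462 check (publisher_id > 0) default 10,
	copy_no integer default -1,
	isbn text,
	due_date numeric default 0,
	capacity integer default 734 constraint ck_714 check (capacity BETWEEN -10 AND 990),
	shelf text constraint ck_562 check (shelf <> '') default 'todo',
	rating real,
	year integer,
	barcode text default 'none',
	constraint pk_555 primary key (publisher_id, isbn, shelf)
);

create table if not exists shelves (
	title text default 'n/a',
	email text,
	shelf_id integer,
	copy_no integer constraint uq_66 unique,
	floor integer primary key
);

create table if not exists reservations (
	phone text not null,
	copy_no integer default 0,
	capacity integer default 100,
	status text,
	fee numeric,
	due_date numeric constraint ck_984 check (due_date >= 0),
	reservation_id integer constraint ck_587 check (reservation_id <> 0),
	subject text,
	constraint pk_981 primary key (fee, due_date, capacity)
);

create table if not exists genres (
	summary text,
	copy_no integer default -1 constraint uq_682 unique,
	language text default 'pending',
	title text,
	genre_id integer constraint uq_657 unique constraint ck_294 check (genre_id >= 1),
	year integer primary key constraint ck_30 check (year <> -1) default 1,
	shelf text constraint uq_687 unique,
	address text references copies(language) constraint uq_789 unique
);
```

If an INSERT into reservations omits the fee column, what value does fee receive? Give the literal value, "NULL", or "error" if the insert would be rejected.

fee has no DEFAULT clause.
Omitting it would insert NULL, but it is part of the PRIMARY KEY, so the INSERT fails.

error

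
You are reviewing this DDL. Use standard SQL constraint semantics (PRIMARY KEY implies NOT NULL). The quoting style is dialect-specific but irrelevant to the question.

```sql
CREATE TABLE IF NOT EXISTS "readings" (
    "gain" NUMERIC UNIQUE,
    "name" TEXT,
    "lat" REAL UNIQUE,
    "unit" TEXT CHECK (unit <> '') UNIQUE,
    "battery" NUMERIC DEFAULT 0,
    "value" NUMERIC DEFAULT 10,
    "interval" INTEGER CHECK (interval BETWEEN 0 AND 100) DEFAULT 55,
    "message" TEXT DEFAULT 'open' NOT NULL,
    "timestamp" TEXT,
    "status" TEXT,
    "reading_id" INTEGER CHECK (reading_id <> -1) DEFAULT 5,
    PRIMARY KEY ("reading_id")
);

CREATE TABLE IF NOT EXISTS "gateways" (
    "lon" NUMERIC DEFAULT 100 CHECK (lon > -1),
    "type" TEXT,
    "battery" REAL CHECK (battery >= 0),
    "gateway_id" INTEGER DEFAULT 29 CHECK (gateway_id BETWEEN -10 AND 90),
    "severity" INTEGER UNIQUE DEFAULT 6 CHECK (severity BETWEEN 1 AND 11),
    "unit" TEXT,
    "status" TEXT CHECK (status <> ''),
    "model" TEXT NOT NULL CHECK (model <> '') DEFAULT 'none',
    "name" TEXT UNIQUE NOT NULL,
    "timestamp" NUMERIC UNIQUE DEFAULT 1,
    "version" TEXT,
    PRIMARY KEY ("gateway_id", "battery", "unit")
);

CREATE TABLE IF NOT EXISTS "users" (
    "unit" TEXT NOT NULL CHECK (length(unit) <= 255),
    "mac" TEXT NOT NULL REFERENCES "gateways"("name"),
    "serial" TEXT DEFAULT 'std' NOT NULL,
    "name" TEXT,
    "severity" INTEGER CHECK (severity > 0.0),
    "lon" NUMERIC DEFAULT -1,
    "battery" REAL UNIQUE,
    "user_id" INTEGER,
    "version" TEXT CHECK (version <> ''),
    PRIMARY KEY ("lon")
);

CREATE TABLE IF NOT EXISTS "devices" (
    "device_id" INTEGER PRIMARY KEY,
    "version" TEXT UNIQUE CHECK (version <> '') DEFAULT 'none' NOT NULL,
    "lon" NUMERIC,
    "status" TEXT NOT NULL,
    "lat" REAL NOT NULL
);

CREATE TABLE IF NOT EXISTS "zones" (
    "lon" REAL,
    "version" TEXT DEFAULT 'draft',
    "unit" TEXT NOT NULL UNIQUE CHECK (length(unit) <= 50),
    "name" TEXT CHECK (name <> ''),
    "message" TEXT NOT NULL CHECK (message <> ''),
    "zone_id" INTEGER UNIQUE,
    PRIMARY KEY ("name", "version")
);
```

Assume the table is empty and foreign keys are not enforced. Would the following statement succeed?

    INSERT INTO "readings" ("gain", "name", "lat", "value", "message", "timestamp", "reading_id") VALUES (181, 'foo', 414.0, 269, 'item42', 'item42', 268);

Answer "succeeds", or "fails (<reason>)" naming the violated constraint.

NOT NULL columns: message is supplied; reading_id is supplied.
CHECK constraints: 268 satisfies (reading_id <> -1).
No constraint is violated.

succeeds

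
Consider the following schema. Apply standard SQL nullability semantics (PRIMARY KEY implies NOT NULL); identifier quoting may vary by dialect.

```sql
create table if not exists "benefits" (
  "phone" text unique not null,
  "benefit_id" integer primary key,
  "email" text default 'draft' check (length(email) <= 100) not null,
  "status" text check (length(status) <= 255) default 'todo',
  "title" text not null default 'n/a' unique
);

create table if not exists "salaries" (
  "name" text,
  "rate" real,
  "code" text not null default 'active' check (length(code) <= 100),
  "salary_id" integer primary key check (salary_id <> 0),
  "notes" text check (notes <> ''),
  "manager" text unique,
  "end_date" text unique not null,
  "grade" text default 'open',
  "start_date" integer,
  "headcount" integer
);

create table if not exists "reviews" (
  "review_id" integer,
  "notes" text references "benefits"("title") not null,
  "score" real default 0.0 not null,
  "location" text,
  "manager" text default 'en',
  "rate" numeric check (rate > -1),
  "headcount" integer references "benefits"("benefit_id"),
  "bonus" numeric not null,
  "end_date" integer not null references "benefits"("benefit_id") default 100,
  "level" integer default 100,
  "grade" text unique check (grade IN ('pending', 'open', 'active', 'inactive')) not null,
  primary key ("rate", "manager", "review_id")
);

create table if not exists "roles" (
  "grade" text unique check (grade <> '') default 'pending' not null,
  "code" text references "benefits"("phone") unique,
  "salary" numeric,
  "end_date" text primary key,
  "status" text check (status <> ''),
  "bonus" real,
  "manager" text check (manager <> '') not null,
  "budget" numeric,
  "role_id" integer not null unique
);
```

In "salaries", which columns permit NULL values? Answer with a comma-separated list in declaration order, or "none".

- name: no NOT NULL constraint applies → nullable.
- rate: no NOT NULL constraint applies → nullable.
- code: declared NOT NULL → not nullable.
- salary_id: part of the PRIMARY KEY, which implies NOT NULL → not nullable.
- notes: CHECK does not forbid NULL (a CHECK constraint passes when its expression is NULL) → nullable.
- manager: UNIQUE does not imply NOT NULL → nullable.
- end_date: declared NOT NULL → not nullable.
- grade: DEFAULT only fills an omitted column; an explicit NULL is still allowed → nullable.
- start_date: no NOT NULL constraint applies → nullable.
- headcount: no NOT NULL constraint applies → nullable.

name, rate, notes, manager, grade, start_date, headcount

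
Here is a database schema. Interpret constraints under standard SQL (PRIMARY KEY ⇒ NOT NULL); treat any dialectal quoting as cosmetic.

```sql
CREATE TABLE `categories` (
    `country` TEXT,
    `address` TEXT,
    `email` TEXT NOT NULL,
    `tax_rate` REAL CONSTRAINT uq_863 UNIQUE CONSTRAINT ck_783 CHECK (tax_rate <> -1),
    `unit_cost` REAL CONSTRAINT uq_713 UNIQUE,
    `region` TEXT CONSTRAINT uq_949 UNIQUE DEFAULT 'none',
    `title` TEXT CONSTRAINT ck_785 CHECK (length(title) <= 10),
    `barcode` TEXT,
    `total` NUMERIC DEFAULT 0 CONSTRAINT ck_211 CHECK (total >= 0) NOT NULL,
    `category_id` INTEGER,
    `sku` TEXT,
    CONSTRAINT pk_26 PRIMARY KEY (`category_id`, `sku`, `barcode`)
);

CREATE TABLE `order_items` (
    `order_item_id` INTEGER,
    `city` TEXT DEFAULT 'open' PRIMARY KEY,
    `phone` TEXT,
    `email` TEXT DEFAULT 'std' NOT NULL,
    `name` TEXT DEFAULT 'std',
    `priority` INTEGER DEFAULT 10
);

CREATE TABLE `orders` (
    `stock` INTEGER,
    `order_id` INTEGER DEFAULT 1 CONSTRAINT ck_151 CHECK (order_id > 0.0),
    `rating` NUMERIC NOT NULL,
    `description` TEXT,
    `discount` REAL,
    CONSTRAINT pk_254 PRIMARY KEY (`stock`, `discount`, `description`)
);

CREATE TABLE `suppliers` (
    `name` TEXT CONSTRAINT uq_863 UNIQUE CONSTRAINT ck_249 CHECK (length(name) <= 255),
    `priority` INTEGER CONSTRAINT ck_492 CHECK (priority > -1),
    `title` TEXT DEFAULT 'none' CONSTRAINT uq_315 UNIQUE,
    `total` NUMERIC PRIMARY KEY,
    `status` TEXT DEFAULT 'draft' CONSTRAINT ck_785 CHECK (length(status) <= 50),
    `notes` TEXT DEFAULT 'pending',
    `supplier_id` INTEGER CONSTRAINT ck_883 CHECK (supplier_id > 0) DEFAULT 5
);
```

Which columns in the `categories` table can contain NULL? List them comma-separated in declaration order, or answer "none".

country, address, tax_rate, unit_cost, region, title

- country: no NOT NULL constraint applies → nullable.
- address: no NOT NULL constraint applies → nullable.
- email: declared NOT NULL → not nullable.
- tax_rate: CHECK does not forbid NULL (a CHECK constraint passes when its expression is NULL) → nullable.
- unit_cost: UNIQUE does not imply NOT NULL → nullable.
- region: UNIQUE does not imply NOT NULL → nullable.
- title: CHECK does not forbid NULL (a CHECK constraint passes when its expression is NULL) → nullable.
- barcode: part of the PRIMARY KEY, which implies NOT NULL → not nullable.
- total: declared NOT NULL → not nullable.
- category_id: part of the PRIMARY KEY, which implies NOT NULL → not nullable.
- sku: part of the PRIMARY KEY, which implies NOT NULL → not nullable.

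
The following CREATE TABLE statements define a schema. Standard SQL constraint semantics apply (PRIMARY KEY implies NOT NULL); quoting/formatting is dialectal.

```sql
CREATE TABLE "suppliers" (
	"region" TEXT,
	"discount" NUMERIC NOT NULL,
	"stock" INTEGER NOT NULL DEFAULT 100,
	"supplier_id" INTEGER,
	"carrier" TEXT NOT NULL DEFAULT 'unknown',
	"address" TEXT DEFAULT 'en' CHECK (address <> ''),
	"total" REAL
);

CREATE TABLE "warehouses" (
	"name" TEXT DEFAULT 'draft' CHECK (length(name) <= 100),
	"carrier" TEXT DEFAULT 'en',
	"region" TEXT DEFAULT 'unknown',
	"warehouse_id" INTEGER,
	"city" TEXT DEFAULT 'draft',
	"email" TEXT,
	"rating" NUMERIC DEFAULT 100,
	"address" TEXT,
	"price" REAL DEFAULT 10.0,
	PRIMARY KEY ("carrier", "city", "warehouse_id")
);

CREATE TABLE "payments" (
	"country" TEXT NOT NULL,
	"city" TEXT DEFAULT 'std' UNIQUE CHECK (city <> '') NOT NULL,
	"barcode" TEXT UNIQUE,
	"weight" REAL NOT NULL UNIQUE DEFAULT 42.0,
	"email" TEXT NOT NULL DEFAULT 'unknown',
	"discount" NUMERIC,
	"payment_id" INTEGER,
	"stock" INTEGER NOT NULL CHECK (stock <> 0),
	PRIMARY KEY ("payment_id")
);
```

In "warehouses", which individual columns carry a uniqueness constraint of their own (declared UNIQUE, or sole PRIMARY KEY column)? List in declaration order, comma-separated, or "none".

- name: no UNIQUE or single-column PK constraint.
- carrier: part of a composite PRIMARY KEY — only the tuple is unique, not this column on its own.
- region: no UNIQUE or single-column PK constraint.
- warehouse_id: part of a composite PRIMARY KEY — only the tuple is unique, not this column on its own.
- city: part of a composite PRIMARY KEY — only the tuple is unique, not this column on its own.
- email: no UNIQUE or single-column PK constraint.
- rating: no UNIQUE or single-column PK constraint.
- address: no UNIQUE or single-column PK constraint.
- price: no UNIQUE or single-column PK constraint.

none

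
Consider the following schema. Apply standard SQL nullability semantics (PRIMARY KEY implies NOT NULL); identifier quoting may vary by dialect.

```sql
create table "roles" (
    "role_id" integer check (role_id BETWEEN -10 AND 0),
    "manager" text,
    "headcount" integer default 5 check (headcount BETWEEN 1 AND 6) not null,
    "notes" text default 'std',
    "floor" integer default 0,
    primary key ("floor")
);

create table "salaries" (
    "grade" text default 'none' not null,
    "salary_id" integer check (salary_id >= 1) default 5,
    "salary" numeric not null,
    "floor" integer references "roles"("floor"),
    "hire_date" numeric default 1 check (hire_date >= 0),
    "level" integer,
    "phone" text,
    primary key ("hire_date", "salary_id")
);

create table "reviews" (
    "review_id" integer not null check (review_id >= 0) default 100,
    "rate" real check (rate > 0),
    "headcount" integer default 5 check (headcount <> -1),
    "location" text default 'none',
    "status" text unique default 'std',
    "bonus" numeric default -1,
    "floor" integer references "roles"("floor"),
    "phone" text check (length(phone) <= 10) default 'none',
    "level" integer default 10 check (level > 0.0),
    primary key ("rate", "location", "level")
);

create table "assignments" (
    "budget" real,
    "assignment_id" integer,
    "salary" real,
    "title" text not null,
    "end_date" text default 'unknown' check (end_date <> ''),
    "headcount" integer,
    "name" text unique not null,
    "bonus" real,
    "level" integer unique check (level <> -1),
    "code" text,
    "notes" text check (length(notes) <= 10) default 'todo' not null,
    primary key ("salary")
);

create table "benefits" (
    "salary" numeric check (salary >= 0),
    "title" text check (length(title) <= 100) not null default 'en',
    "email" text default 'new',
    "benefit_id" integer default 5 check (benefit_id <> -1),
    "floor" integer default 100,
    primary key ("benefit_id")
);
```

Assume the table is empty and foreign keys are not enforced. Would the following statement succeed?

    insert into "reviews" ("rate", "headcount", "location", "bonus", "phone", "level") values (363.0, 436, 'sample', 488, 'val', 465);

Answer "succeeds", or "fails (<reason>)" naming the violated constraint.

NOT NULL columns: level is supplied; location is supplied; rate is supplied; review_id defaults to 100.
CHECK constraints: 363.0 satisfies (rate > 0); 436 satisfies (headcount <> -1); 'val' satisfies (length(phone) <= 10); 465 satisfies (level > 0.0).
No constraint is violated.

succeeds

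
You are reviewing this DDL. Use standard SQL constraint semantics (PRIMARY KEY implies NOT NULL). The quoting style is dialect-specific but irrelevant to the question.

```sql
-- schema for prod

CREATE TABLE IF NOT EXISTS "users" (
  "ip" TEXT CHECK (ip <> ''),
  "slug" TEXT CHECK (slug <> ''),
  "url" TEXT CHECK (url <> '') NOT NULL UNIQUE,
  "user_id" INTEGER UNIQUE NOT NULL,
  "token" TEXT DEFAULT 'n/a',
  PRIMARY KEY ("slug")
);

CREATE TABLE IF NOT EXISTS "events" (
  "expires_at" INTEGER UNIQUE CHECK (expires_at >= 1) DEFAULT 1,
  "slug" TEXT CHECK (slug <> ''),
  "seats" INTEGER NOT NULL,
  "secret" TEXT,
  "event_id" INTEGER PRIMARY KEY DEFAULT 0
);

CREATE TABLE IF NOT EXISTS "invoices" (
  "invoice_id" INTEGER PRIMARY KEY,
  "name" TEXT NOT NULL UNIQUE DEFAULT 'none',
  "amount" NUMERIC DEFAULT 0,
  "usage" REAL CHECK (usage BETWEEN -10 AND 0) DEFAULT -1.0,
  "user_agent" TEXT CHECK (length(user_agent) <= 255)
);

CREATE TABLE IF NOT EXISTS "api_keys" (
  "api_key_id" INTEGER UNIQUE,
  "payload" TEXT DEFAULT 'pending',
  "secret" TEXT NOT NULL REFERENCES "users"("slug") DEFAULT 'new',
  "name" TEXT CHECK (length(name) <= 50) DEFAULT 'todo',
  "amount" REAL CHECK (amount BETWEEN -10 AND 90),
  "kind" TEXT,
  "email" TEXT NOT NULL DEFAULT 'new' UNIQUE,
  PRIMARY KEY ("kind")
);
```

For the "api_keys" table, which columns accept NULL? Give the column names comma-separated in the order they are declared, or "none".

- api_key_id: UNIQUE does not imply NOT NULL → nullable.
- payload: DEFAULT only fills an omitted column; an explicit NULL is still allowed → nullable.
- secret: declared NOT NULL → not nullable.
- name: CHECK does not forbid NULL (a CHECK constraint passes when its expression is NULL) → nullable.
- amount: CHECK does not forbid NULL (a CHECK constraint passes when its expression is NULL) → nullable.
- kind: part of the PRIMARY KEY, which implies NOT NULL → not nullable.
- email: declared NOT NULL → not nullable.

api_key_id, payload, name, amount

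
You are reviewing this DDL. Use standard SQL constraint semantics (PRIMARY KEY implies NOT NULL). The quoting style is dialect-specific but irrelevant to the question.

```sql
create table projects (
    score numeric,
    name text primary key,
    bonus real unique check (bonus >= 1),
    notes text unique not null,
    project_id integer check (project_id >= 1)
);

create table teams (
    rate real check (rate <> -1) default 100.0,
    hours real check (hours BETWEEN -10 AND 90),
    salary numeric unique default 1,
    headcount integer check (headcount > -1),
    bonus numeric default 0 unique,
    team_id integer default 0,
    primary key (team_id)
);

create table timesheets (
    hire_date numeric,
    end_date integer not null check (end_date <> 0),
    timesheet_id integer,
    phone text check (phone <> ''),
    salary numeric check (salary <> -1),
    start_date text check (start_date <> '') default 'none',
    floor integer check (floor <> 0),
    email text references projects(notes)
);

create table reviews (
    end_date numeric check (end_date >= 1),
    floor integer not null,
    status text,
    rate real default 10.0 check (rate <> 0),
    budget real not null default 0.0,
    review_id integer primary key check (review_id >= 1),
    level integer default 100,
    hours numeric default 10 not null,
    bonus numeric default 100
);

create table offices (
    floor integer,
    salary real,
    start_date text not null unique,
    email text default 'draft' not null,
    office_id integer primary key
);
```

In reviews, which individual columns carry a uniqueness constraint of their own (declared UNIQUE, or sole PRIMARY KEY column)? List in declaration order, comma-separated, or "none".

review_id

- end_date: no UNIQUE or single-column PK constraint.
- floor: no UNIQUE or single-column PK constraint.
- status: no UNIQUE or single-column PK constraint.
- rate: no UNIQUE or single-column PK constraint.
- budget: no UNIQUE or single-column PK constraint.
- review_id: single-column PRIMARY KEY → unique.
- level: no UNIQUE or single-column PK constraint.
- hours: no UNIQUE or single-column PK constraint.
- bonus: no UNIQUE or single-column PK constraint.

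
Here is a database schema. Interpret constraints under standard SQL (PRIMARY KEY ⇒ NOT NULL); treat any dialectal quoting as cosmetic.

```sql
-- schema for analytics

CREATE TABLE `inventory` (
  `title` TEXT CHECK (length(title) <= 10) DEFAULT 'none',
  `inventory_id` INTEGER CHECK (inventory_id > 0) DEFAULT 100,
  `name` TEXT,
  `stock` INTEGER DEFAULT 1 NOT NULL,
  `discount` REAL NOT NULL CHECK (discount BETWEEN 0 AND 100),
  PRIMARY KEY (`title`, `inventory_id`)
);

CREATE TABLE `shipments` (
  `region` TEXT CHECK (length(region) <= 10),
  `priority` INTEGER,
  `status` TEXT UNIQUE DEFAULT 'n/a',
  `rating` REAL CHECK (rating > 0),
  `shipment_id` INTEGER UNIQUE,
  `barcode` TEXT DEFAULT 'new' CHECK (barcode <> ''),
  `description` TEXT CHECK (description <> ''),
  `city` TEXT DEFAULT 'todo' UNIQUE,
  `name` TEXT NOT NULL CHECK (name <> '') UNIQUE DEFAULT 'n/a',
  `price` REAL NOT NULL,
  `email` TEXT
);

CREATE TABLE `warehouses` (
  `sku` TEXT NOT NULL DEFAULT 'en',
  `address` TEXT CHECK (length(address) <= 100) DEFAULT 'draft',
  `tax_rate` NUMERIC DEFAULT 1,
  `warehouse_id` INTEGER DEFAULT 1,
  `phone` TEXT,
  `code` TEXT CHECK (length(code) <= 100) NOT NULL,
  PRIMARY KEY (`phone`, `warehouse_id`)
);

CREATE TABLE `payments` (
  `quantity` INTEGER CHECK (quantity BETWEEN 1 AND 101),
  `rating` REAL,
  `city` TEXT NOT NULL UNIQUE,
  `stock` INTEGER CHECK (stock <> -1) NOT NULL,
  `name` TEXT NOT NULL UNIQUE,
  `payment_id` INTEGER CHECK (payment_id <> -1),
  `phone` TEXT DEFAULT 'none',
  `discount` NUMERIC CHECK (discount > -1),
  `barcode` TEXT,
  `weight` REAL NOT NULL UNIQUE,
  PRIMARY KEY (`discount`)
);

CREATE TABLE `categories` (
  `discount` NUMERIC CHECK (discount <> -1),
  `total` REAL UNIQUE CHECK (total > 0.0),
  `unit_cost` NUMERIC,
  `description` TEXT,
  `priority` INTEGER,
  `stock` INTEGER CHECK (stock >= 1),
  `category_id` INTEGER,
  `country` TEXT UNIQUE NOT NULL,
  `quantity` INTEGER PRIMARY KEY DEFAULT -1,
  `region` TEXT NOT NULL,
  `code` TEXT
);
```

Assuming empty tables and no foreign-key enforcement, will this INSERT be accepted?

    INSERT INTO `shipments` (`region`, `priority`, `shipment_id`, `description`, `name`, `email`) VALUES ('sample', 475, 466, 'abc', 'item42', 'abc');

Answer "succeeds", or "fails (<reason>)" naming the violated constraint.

fails (NOT NULL on price)

price is omitted from the column list and has no DEFAULT, so it would receive NULL.
But price is declared NOT NULL.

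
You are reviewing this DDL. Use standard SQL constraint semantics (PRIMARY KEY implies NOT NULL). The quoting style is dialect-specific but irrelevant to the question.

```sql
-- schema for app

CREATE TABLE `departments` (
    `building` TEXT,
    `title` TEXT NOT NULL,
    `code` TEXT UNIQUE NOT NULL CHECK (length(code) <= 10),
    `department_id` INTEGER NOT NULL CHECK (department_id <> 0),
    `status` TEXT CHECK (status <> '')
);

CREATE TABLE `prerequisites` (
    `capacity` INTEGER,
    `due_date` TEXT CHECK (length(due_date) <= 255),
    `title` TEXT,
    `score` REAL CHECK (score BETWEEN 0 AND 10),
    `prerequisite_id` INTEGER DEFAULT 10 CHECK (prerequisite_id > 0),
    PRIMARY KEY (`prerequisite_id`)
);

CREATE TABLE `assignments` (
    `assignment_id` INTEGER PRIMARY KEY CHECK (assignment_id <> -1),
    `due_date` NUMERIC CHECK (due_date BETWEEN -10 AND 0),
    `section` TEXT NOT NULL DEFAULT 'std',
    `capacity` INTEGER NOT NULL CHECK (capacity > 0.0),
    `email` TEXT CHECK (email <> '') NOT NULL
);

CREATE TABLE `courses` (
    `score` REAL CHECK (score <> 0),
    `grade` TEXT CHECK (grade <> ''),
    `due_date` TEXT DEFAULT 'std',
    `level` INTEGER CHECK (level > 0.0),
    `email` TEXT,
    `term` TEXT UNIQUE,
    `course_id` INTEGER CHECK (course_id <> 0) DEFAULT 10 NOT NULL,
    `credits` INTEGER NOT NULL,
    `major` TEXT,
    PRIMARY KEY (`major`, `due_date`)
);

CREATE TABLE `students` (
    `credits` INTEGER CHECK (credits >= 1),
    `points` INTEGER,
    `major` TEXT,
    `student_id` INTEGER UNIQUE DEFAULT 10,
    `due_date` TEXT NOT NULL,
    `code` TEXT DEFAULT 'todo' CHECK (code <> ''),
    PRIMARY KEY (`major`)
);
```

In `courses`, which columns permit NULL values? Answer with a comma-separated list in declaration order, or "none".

score, grade, level, email, term

- score: CHECK does not forbid NULL (a CHECK constraint passes when its expression is NULL) → nullable.
- grade: CHECK does not forbid NULL (a CHECK constraint passes when its expression is NULL) → nullable.
- due_date: part of the PRIMARY KEY, which implies NOT NULL → not nullable.
- level: CHECK does not forbid NULL (a CHECK constraint passes when its expression is NULL) → nullable.
- email: no NOT NULL constraint applies → nullable.
- term: UNIQUE does not imply NOT NULL → nullable.
- course_id: declared NOT NULL → not nullable.
- credits: declared NOT NULL → not nullable.
- major: part of the PRIMARY KEY, which implies NOT NULL → not nullable.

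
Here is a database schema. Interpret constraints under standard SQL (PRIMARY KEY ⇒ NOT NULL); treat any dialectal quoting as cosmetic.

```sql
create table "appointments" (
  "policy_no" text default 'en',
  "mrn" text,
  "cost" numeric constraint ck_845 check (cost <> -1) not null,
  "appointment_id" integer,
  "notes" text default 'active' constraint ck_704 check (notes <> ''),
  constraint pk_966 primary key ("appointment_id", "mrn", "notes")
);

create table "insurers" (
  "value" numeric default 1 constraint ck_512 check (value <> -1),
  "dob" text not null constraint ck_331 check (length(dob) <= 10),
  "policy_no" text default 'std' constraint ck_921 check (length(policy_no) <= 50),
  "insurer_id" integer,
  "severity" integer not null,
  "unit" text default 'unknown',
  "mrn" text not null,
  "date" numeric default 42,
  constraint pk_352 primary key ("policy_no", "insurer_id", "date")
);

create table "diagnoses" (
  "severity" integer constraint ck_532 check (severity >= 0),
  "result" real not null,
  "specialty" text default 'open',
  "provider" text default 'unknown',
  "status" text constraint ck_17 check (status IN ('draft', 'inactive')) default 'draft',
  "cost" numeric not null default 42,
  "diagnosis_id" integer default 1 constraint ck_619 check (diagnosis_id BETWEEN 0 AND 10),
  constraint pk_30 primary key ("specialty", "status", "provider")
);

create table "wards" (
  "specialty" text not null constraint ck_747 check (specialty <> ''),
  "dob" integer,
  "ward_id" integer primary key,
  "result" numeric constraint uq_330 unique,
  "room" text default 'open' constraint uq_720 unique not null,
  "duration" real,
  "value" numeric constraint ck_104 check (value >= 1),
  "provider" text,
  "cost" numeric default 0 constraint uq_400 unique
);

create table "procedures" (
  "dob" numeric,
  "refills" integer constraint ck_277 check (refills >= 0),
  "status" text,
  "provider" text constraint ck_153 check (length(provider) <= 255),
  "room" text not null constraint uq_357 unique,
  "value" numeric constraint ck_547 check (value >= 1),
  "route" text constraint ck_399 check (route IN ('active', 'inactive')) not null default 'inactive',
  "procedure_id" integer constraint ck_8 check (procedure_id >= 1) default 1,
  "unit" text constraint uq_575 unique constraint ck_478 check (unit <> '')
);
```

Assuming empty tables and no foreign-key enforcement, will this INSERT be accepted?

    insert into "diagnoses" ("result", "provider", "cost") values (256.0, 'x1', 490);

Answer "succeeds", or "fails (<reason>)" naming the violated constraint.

succeeds

NOT NULL columns: cost is supplied; provider is supplied; result is supplied; specialty defaults to 'open'; status defaults to 'draft'.
No constraint is violated.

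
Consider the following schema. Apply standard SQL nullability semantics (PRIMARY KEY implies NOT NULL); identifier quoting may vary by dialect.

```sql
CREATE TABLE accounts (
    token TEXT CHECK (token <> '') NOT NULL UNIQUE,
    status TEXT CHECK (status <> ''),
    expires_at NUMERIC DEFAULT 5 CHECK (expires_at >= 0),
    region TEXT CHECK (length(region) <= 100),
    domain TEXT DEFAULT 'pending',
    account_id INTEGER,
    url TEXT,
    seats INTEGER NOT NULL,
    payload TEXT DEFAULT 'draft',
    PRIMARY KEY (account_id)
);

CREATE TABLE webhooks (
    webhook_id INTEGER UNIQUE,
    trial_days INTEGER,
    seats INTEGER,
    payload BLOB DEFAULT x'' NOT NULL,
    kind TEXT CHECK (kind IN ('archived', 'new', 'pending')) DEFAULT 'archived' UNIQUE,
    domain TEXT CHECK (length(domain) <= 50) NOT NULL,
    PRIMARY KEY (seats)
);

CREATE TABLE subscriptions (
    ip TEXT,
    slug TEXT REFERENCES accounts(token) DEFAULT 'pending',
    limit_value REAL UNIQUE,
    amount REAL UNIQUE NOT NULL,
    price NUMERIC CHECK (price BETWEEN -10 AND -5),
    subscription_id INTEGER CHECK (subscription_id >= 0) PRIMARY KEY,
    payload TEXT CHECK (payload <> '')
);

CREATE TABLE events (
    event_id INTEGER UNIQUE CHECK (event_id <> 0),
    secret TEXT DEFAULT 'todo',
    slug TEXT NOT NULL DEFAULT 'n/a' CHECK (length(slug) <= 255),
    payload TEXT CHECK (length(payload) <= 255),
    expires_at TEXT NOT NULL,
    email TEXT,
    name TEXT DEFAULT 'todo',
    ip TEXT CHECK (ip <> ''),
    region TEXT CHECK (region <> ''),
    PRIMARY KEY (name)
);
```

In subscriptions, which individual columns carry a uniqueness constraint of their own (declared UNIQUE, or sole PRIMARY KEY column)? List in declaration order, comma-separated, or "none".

limit_value, amount, subscription_id

- ip: no UNIQUE or single-column PK constraint.
- slug: no UNIQUE or single-column PK constraint.
- limit_value: declared UNIQUE → unique.
- amount: declared UNIQUE → unique.
- price: no UNIQUE or single-column PK constraint.
- subscription_id: single-column PRIMARY KEY → unique.
- payload: no UNIQUE or single-column PK constraint.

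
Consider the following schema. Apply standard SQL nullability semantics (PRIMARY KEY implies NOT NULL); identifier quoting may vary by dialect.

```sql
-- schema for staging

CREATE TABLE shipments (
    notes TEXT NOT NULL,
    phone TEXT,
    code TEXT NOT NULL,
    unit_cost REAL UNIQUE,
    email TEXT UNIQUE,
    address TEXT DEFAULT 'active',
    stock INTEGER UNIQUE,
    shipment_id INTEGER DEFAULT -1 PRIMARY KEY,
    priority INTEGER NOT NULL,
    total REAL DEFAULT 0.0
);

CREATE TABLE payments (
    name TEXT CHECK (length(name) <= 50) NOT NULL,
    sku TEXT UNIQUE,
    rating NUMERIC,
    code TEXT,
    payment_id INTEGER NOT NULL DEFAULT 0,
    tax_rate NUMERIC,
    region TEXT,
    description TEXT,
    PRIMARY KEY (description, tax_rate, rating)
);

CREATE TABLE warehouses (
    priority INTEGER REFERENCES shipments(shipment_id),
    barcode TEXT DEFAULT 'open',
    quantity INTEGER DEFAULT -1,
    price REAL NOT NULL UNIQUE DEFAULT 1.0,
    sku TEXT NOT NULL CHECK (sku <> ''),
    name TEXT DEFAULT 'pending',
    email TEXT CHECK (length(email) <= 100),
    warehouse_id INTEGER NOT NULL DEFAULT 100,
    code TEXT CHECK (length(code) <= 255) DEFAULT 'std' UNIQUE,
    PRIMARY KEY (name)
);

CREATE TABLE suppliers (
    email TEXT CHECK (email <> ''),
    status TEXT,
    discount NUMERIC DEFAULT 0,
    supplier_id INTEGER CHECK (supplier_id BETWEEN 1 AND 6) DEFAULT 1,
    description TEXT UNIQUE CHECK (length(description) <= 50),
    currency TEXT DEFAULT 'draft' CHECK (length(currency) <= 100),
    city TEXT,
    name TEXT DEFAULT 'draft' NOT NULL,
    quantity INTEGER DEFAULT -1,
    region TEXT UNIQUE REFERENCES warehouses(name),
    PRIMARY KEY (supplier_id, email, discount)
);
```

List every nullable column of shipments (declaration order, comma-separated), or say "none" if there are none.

- notes: declared NOT NULL → not nullable.
- phone: no NOT NULL constraint applies → nullable.
- code: declared NOT NULL → not nullable.
- unit_cost: UNIQUE does not imply NOT NULL → nullable.
- email: UNIQUE does not imply NOT NULL → nullable.
- address: DEFAULT only fills an omitted column; an explicit NULL is still allowed → nullable.
- stock: UNIQUE does not imply NOT NULL → nullable.
- shipment_id: part of the PRIMARY KEY, which implies NOT NULL → not nullable.
- priority: declared NOT NULL → not nullable.
- total: DEFAULT only fills an omitted column; an explicit NULL is still allowed → nullable.

phone, unit_cost, email, address, stock, total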